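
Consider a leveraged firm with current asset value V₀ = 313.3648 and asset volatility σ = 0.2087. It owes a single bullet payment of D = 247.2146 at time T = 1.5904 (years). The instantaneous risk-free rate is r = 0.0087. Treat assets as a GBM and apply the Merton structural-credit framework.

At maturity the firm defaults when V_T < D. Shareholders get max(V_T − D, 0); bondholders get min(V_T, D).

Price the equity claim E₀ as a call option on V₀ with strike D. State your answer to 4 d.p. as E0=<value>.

d₁ = [ln(V₀/D) + (r + σ²/2)T] / (σ√T)
   = [ln(313.3648/247.2146) + (0.0087 + 0.5·0.2087²)·1.5904] / (0.2087·√1.5904)
   = [0.237111 + 0.048472] / 0.263194 = 1.085068
d₂ = d₁ − σ√T = 1.085068 − 0.263194 = 0.821874
N(d₁) = 0.861054,  N(d₂) = 0.794426,  e^(−rT) = 0.986259
E₀ = V₀·N(d₁) − D·e^(−rT)·N(d₂)
   = 313.3648·0.861054 − 247.2146·0.986259·0.794426 = 76.129125

E0=76.1291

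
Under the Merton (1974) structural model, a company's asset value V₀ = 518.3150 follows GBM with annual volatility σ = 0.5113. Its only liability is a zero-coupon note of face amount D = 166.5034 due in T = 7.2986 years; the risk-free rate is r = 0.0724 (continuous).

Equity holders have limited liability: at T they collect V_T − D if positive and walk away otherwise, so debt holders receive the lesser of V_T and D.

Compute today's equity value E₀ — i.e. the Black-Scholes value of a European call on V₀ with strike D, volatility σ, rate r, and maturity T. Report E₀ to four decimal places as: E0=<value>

E0=434.9151

d₁ = [ln(V₀/D) + (r + σ²/2)T] / (σ√T)
   = [ln(518.3150/166.5034) + (0.0724 + 0.5·0.5113²)·7.2986] / (0.5113·√7.2986)
   = [1.135567 + 1.482447] / 1.381324 = 1.895293
d₂ = d₁ − σ√T = 1.895293 − 1.381324 = 0.513969
N(d₁) = 0.970973,  N(d₂) = 0.696363,  e^(−rT) = 0.589537
E₀ = V₀·N(d₁) − D·e^(−rT)·N(d₂)
   = 518.3150·0.970973 − 166.5034·0.589537·0.696363 = 434.915086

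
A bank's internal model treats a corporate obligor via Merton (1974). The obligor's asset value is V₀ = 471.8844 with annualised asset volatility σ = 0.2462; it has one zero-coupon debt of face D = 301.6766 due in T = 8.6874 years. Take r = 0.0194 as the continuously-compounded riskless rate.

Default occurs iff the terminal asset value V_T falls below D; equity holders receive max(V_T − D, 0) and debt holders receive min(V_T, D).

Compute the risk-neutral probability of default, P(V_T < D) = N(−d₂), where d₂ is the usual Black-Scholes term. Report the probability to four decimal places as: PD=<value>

PD=0.3135

d₁ = [ln(V₀/D) + (r + σ²/2)T] / (σ√T)
   = [ln(471.8844/301.6766) + (0.0194 + 0.5·0.2462²)·8.6874] / (0.2462·√8.6874)
   = [0.447378 + 0.431827] / 0.725660 = 1.211594
d₂ = d₁ − σ√T = 1.211594 − 0.725660 = 0.485935
risk-neutral PD = N(−d₂) = N(-0.485935) = 0.313507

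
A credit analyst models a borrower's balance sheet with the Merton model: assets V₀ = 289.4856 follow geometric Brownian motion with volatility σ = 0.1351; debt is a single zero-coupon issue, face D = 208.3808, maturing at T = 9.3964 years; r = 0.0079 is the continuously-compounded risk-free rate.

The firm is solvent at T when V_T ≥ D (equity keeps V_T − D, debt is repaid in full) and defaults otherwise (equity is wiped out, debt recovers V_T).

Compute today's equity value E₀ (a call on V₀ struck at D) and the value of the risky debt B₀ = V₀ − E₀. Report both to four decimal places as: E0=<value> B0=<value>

d₁ = [ln(V₀/D) + (r + σ²/2)T] / (σ√T)
   = [ln(289.4856/208.3808) + (0.0079 + 0.5·0.1351²)·9.3964] / (0.1351·√9.3964)
   = [0.328738 + 0.159983] / 0.414129 = 1.180118
d₂ = d₁ − σ√T = 1.180118 − 0.414129 = 0.765988
N(d₁) = 0.881023,  N(d₂) = 0.778158,  e^(−rT) = 0.928457
E₀ = V₀·N(d₁) − D·e^(−rT)·N(d₂)
   = 289.4856·0.881023 − 208.3808·0.928457·0.778158 = 104.491280
B₀ = V₀ − E₀ = 289.4856 − 104.491280 = 184.994320

E0=104.4913 B0=184.9943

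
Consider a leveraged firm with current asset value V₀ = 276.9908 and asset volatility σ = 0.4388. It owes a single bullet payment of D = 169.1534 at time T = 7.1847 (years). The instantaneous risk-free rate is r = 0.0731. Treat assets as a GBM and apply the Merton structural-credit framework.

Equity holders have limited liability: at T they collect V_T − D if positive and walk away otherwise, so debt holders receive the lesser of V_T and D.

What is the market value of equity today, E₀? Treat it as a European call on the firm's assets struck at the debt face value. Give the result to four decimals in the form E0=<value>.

d₁ = [ln(V₀/D) + (r + σ²/2)T] / (σ√T)
   = [ln(276.9908/169.1534) + (0.0731 + 0.5·0.4388²)·7.1847] / (0.4388·√7.1847)
   = [0.493178 + 1.216892] / 1.176172 = 1.453929
d₂ = d₁ − σ√T = 1.453929 − 1.176172 = 0.277756
N(d₁) = 0.927017,  N(d₂) = 0.609400,  e^(−rT) = 0.591436
E₀ = V₀·N(d₁) − D·e^(−rT)·N(d₂)
   = 276.9908·0.927017 − 169.1534·0.591436·0.609400 = 195.808669

E0=195.8087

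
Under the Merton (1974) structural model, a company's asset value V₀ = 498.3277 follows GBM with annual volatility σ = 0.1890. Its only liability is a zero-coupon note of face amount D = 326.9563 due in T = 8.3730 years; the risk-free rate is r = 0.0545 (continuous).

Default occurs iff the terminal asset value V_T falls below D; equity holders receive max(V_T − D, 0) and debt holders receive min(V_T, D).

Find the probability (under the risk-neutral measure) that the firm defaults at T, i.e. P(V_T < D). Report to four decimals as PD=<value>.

PD=0.0915

d₁ = [ln(V₀/D) + (r + σ²/2)T] / (σ√T)
   = [ln(498.3277/326.9563) + (0.0545 + 0.5·0.1890²)·8.3730] / (0.1890·√8.3730)
   = [0.421431 + 0.605874] / 0.546893 = 1.878440
d₂ = d₁ − σ√T = 1.878440 − 0.546893 = 1.331547
risk-neutral PD = N(−d₂) = N(-1.331547) = 0.091504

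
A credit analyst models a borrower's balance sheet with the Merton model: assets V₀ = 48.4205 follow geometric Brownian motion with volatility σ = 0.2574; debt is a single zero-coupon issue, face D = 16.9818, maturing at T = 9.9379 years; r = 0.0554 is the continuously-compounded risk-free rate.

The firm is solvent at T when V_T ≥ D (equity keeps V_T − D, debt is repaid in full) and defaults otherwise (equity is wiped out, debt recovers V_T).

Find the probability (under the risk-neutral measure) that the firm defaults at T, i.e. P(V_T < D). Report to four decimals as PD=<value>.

d₁ = [ln(V₀/D) + (r + σ²/2)T] / (σ√T)
   = [ln(48.4205/16.9818) + (0.0554 + 0.5·0.2574²)·9.9379] / (0.2574·√9.9379)
   = [1.047781 + 0.879776] / 0.811439 = 2.375480
d₂ = d₁ − σ√T = 2.375480 − 0.811439 = 1.564041
risk-neutral PD = N(−d₂) = N(-1.564041) = 0.058904

PD=0.0589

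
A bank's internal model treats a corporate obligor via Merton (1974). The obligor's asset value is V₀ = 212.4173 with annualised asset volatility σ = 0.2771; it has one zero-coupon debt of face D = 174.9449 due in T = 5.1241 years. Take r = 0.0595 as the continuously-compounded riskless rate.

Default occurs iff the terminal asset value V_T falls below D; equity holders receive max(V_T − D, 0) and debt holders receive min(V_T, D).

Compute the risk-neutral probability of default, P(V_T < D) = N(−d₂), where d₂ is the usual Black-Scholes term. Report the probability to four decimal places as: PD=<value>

PD=0.3150

d₁ = [ln(V₀/D) + (r + σ²/2)T] / (σ√T)
   = [ln(212.4173/174.9449) + (0.0595 + 0.5·0.2771²)·5.1241] / (0.2771·√5.1241)
   = [0.194082 + 0.501609] / 0.627257 = 1.109101
d₂ = d₁ − σ√T = 1.109101 − 0.627257 = 0.481844
risk-neutral PD = N(−d₂) = N(-0.481844) = 0.314958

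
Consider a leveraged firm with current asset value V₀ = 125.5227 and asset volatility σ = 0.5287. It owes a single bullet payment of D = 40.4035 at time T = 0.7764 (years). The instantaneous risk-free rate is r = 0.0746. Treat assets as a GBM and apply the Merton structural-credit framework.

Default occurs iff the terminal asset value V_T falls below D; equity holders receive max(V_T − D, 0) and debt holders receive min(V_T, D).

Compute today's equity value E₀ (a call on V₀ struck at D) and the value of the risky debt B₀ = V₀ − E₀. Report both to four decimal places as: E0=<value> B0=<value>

d₁ = [ln(V₀/D) + (r + σ²/2)T] / (σ√T)
   = [ln(125.5227/40.4035) + (0.0746 + 0.5·0.5287²)·0.7764] / (0.5287·√0.7764)
   = [1.133570 + 0.166431] / 0.465856 = 2.790561
d₂ = d₁ − σ√T = 2.790561 − 0.465856 = 2.324705
N(d₁) = 0.997369,  N(d₂) = 0.989956,  e^(−rT) = 0.943726
E₀ = V₀·N(d₁) − D·e^(−rT)·N(d₂)
   = 125.5227·0.997369 − 40.4035·0.943726·0.989956 = 87.445609
B₀ = V₀ − E₀ = 125.5227 − 87.445609 = 38.077091

E0=87.4456 B0=38.0771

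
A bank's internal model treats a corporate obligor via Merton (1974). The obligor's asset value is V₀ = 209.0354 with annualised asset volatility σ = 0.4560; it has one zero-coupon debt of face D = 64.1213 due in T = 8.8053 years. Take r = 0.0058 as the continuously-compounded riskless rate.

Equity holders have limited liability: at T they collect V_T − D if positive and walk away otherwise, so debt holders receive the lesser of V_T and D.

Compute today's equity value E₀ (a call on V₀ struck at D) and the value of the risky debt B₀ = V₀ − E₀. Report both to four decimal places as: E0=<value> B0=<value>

d₁ = [ln(V₀/D) + (r + σ²/2)T] / (σ√T)
   = [ln(209.0354/64.1213) + (0.0058 + 0.5·0.4560²)·8.8053] / (0.4560·√8.8053)
   = [1.181727 + 0.966540] / 1.353122 = 1.587638
d₂ = d₁ − σ√T = 1.587638 − 1.353122 = 0.234516
N(d₁) = 0.943816,  N(d₂) = 0.592708,  e^(−rT) = 0.950211
E₀ = V₀·N(d₁) − D·e^(−rT)·N(d₂)
   = 209.0354·0.943816 − 64.1213·0.950211·0.592708 = 161.177959
B₀ = V₀ − E₀ = 209.0354 − 161.177959 = 47.857441

E0=161.1780 B0=47.8574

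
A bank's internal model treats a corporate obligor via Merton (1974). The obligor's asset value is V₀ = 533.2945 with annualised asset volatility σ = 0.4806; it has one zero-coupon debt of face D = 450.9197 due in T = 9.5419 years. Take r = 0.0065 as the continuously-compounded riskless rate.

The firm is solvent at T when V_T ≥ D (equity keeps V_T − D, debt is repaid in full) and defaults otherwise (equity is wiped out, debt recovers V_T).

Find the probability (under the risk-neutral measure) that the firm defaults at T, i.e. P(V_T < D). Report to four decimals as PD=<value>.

d₁ = [ln(V₀/D) + (r + σ²/2)T] / (σ√T)
   = [ln(533.2945/450.9197) + (0.0065 + 0.5·0.4806²)·9.5419] / (0.4806·√9.5419)
   = [0.167785 + 1.163999] / 1.484572 = 0.897083
d₂ = d₁ − σ√T = 0.897083 − 1.484572 = -0.587489
risk-neutral PD = N(−d₂) = N(0.587489) = 0.721562

PD=0.7216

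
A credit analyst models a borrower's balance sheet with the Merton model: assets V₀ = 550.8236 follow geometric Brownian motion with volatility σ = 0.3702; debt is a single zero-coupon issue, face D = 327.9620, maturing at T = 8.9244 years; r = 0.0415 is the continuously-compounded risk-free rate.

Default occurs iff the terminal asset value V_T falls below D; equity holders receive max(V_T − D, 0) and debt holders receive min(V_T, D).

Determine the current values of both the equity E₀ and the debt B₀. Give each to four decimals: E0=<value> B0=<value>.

d₁ = [ln(V₀/D) + (r + σ²/2)T] / (σ√T)
   = [ln(550.8236/327.9620) + (0.0415 + 0.5·0.3702²)·8.9244] / (0.3702·√8.9244)
   = [0.518517 + 0.981898] / 1.105926 = 1.356705
d₂ = d₁ − σ√T = 1.356705 − 1.105926 = 0.250780
N(d₁) = 0.912563,  N(d₂) = 0.599008,  e^(−rT) = 0.690484
E₀ = V₀·N(d₁) − D·e^(−rT)·N(d₂)
   = 550.8236·0.912563 − 327.9620·0.690484·0.599008 = 367.014200
B₀ = V₀ − E₀ = 550.8236 − 367.014200 = 183.809400

E0=367.0142 B0=183.8094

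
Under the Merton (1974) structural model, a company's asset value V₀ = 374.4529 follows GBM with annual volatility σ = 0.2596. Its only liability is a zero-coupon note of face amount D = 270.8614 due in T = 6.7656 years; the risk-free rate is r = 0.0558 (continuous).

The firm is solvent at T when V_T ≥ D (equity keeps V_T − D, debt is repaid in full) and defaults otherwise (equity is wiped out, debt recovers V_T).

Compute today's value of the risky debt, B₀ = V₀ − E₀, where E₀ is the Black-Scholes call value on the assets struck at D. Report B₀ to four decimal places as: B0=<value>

d₁ = [ln(V₀/D) + (r + σ²/2)T] / (σ√T)
   = [ln(374.4529/270.8614) + (0.0558 + 0.5·0.2596²)·6.7656] / (0.2596·√6.7656)
   = [0.323859 + 0.605495] / 0.675240 = 1.376332
d₂ = d₁ − σ√T = 1.376332 − 0.675240 = 0.701092
N(d₁) = 0.915640,  N(d₂) = 0.758377,  e^(−rT) = 0.685559
E₀ = V₀·N(d₁) − D·e^(−rT)·N(d₂)
   = 374.4529·0.915640 − 270.8614·0.685559·0.758377 = 202.040026
B₀ = V₀ − E₀ = 374.4529 − 202.040026 = 172.412874

B0=172.4129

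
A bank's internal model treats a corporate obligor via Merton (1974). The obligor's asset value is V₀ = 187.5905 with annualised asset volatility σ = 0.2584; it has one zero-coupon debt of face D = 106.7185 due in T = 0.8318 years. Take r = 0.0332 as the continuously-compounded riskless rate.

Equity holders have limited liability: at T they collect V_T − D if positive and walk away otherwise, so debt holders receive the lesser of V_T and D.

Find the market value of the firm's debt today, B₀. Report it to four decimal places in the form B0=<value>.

d₁ = [ln(V₀/D) + (r + σ²/2)T] / (σ√T)
   = [ln(187.5905/106.7185) + (0.0332 + 0.5·0.2584²)·0.8318] / (0.2584·√0.8318)
   = [0.564067 + 0.055386] / 0.235669 = 2.628488
d₂ = d₁ − σ√T = 2.628488 − 0.235669 = 2.392820
N(d₁) = 0.995712,  N(d₂) = 0.991640,  e^(−rT) = 0.972762
E₀ = V₀·N(d₁) − D·e^(−rT)·N(d₂)
   = 187.5905·0.995712 − 106.7185·0.972762·0.991640 = 83.842191
B₀ = V₀ − E₀ = 187.5905 − 83.842191 = 103.748309

B0=103.7483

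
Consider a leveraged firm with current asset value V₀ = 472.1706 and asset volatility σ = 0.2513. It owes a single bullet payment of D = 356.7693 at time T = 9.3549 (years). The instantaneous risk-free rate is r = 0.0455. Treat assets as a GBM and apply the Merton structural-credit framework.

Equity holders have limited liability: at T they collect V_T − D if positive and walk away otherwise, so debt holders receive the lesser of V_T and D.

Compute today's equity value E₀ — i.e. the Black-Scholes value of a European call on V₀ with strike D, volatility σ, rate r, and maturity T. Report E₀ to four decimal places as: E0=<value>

d₁ = [ln(V₀/D) + (r + σ²/2)T] / (σ√T)
   = [ln(472.1706/356.7693) + (0.0455 + 0.5·0.2513²)·9.3549] / (0.2513·√9.3549)
   = [0.280251 + 0.721037] / 0.768621 = 1.302707
d₂ = d₁ − σ√T = 1.302707 − 0.768621 = 0.534087
N(d₁) = 0.903663,  N(d₂) = 0.703359,  e^(−rT) = 0.653346
E₀ = V₀·N(d₁) − D·e^(−rT)·N(d₂)
   = 472.1706·0.903663 − 356.7693·0.653346·0.703359 = 262.734190

E0=262.7342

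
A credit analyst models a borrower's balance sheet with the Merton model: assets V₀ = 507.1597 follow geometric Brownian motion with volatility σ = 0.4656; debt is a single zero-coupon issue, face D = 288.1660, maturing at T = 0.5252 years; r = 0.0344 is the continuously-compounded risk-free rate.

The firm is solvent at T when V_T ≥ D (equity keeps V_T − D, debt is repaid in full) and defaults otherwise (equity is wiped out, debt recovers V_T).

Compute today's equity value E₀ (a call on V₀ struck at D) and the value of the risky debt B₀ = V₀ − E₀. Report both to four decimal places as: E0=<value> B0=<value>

d₁ = [ln(V₀/D) + (r + σ²/2)T] / (σ√T)
   = [ln(507.1597/288.1660) + (0.0344 + 0.5·0.4656²)·0.5252] / (0.4656·√0.5252)
   = [0.565289 + 0.074994] / 0.337424 = 1.897566
d₂ = d₁ − σ√T = 1.897566 − 0.337424 = 1.560143
N(d₁) = 0.971123,  N(d₂) = 0.940637,  e^(−rT) = 0.982095
E₀ = V₀·N(d₁) − D·e^(−rT)·N(d₂)
   = 507.1597·0.971123 − 288.1660·0.982095·0.940637 = 226.308289
B₀ = V₀ − E₀ = 507.1597 − 226.308289 = 280.851411

E0=226.3083 B0=280.8514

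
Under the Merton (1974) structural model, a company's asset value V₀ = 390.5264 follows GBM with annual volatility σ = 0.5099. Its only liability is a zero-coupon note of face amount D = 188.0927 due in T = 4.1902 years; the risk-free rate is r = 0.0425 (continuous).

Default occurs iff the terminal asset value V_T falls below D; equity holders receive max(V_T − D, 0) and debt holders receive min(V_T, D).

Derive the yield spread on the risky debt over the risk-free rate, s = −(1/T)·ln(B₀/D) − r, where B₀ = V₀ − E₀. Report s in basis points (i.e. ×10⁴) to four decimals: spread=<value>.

d₁ = [ln(V₀/D) + (r + σ²/2)T] / (σ√T)
   = [ln(390.5264/188.0927) + (0.0425 + 0.5·0.5099²)·4.1902] / (0.5099·√4.1902)
   = [0.730561 + 0.722805] / 1.043764 = 1.392428
d₂ = d₁ − σ√T = 1.392428 − 1.043764 = 0.348663
N(d₁) = 0.918104,  N(d₂) = 0.636329,  e^(−rT) = 0.836873
E₀ = V₀·N(d₁) − D·e^(−rT)·N(d₂)
   = 390.5264·0.918104 − 188.0927·0.836873·0.636329 = 258.379361
B₀ = V₀ − E₀ = 390.5264 − 258.379361 = 132.147039
spread = −(1/T)·ln(B₀/D) − r = −(1/4.1902)·ln(132.147039/188.0927) − 0.0425 = 0.04174889
in basis points: 0.04174889 × 10⁴ = 417.4889 bp

spread=417.4889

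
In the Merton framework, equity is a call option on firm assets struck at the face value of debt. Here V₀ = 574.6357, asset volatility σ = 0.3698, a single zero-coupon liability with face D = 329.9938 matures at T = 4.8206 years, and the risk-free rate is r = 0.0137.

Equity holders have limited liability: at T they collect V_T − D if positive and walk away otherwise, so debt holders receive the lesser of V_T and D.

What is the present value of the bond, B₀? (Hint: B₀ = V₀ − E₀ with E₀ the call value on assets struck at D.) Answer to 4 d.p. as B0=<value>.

d₁ = [ln(V₀/D) + (r + σ²/2)T] / (σ√T)
   = [ln(574.6357/329.9938) + (0.0137 + 0.5·0.3698²)·4.8206] / (0.3698·√4.8206)
   = [0.554662 + 0.395656] / 0.811928 = 1.170446
d₂ = d₁ − σ√T = 1.170446 − 0.811928 = 0.358519
N(d₁) = 0.879089,  N(d₂) = 0.640022,  e^(−rT) = 0.936091
E₀ = V₀·N(d₁) − D·e^(−rT)·N(d₂)
   = 574.6357·0.879089 − 329.9938·0.936091·0.640022 = 307.450424
B₀ = V₀ − E₀ = 574.6357 − 307.450424 = 267.185276

B0=267.1853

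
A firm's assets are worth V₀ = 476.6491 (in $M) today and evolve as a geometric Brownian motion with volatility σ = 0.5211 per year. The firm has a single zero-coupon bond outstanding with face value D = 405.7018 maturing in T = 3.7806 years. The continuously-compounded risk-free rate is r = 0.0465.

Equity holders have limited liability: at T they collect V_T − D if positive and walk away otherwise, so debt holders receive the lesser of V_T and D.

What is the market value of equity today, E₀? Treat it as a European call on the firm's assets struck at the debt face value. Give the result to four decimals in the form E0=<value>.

E0=234.3524

d₁ = [ln(V₀/D) + (r + σ²/2)T] / (σ√T)
   = [ln(476.6491/405.7018) + (0.0465 + 0.5·0.5211²)·3.7806] / (0.5211·√3.7806)
   = [0.161162 + 0.689100] / 1.013215 = 0.839173
d₂ = d₁ − σ√T = 0.839173 − 1.013215 = -0.174042
N(d₁) = 0.799314,  N(d₂) = 0.430916,  e^(−rT) = 0.838787
E₀ = V₀·N(d₁) − D·e^(−rT)·N(d₂)
   = 476.6491·0.799314 − 405.7018·0.838787·0.430916 = 234.352434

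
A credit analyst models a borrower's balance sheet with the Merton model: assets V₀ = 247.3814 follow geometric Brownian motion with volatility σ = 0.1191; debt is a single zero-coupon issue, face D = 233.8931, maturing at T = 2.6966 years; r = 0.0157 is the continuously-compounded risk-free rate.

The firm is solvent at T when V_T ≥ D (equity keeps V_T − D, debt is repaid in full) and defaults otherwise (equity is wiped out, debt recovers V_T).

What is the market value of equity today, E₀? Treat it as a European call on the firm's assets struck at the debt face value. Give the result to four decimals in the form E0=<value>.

d₁ = [ln(V₀/D) + (r + σ²/2)T] / (σ√T)
   = [ln(247.3814/233.8931) + (0.0157 + 0.5·0.1191²)·2.6966] / (0.1191·√2.6966)
   = [0.056067 + 0.061462] / 0.195578 = 0.600932
d₂ = d₁ − σ√T = 0.600932 − 0.195578 = 0.405354
N(d₁) = 0.726057,  N(d₂) = 0.657391,  e^(−rT) = 0.958547
E₀ = V₀·N(d₁) − D·e^(−rT)·N(d₂)
   = 247.3814·0.726057 − 233.8931·0.958547·0.657391 = 32.227564

E0=32.2276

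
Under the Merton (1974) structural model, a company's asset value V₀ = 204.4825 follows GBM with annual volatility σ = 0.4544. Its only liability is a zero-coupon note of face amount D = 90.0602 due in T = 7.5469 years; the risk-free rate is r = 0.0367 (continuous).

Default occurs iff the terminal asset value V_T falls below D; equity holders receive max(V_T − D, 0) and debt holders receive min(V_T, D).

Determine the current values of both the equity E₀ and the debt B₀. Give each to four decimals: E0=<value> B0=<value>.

E0=149.9020 B0=54.5805

d₁ = [ln(V₀/D) + (r + σ²/2)T] / (σ√T)
   = [ln(204.4825/90.0602) + (0.0367 + 0.5·0.4544²)·7.5469] / (0.4544·√7.5469)
   = [0.820004 + 1.056111] / 1.248310 = 1.502923
d₂ = d₁ − σ√T = 1.502923 − 1.248310 = 0.254613
N(d₁) = 0.933571,  N(d₂) = 0.600489,  e^(−rT) = 0.758076
E₀ = V₀·N(d₁) − D·e^(−rT)·N(d₂)
   = 204.4825·0.933571 − 90.0602·0.758076·0.600489 = 149.901966
B₀ = V₀ − E₀ = 204.4825 − 149.901966 = 54.580534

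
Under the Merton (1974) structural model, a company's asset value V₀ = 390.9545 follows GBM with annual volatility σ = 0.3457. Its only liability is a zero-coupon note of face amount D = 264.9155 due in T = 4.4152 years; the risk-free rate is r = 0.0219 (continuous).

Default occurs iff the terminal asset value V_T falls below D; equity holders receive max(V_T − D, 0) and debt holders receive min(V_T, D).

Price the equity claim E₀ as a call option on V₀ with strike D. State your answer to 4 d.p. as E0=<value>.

d₁ = [ln(V₀/D) + (r + σ²/2)T] / (σ√T)
   = [ln(390.9545/264.9155) + (0.0219 + 0.5·0.3457²)·4.4152] / (0.3457·√4.4152)
   = [0.389180 + 0.360520] / 0.726398 = 1.032079
d₂ = d₁ − σ√T = 1.032079 − 0.726398 = 0.305681
N(d₁) = 0.848982,  N(d₂) = 0.620076,  e^(−rT) = 0.907835
E₀ = V₀·N(d₁) − D·e^(−rT)·N(d₂)
   = 390.9545·0.848982 − 264.9155·0.907835·0.620076 = 182.785471

E0=182.7855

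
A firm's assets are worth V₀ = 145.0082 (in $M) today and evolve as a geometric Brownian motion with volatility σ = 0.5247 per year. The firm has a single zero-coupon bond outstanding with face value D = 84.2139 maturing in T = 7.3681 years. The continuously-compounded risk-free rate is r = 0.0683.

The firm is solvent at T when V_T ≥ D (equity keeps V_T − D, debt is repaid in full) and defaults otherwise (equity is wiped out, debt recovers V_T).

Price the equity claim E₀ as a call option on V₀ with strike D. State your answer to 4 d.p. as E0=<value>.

d₁ = [ln(V₀/D) + (r + σ²/2)T] / (σ√T)
   = [ln(145.0082/84.2139) + (0.0683 + 0.5·0.5247²)·7.3681] / (0.5247·√7.3681)
   = [0.543430 + 1.517497] / 1.424258 = 1.447018
d₂ = d₁ − σ√T = 1.447018 − 1.424258 = 0.022759
N(d₁) = 0.926054,  N(d₂) = 0.509079,  e^(−rT) = 0.604568
E₀ = V₀·N(d₁) − D·e^(−rT)·N(d₂)
   = 145.0082·0.926054 − 84.2139·0.604568·0.509079 = 108.366684

E0=108.3667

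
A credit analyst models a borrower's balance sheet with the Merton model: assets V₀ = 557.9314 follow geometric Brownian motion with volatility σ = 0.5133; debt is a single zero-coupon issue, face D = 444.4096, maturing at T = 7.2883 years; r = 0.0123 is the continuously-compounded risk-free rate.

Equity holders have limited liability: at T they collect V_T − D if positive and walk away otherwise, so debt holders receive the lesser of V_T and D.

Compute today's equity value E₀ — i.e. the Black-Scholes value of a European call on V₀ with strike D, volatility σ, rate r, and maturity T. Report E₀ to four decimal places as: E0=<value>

d₁ = [ln(V₀/D) + (r + σ²/2)T] / (σ√T)
   = [ln(557.9314/444.4096) + (0.0123 + 0.5·0.5133²)·7.2883] / (0.5133·√7.2883)
   = [0.227489 + 1.049795] / 1.385748 = 0.921729
d₂ = d₁ − σ√T = 0.921729 − 1.385748 = -0.464019
N(d₁) = 0.821665,  N(d₂) = 0.321317,  e^(−rT) = 0.914255
E₀ = V₀·N(d₁) − D·e^(−rT)·N(d₂)
   = 557.9314·0.821665 − 444.4096·0.914255·0.321317 = 327.880507

E0=327.8805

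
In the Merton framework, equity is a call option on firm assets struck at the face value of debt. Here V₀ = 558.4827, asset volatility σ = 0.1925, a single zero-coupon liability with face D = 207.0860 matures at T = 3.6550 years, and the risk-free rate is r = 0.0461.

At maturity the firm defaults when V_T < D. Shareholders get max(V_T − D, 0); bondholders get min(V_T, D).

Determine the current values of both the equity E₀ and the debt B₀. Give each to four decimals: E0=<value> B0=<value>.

E0=383.5334 B0=174.9493

d₁ = [ln(V₀/D) + (r + σ²/2)T] / (σ√T)
   = [ln(558.4827/207.0860) + (0.0461 + 0.5·0.1925²)·3.6550] / (0.1925·√3.6550)
   = [0.992089 + 0.236216] / 0.368023 = 3.337582
d₂ = d₁ − σ√T = 3.337582 − 0.368023 = 2.969559
N(d₁) = 0.999577,  N(d₂) = 0.998509,  e^(−rT) = 0.844935
E₀ = V₀·N(d₁) − D·e^(−rT)·N(d₂)
   = 558.4827·0.999577 − 207.0860·0.844935·0.998509 = 383.533398
B₀ = V₀ − E₀ = 558.4827 − 383.533398 = 174.949302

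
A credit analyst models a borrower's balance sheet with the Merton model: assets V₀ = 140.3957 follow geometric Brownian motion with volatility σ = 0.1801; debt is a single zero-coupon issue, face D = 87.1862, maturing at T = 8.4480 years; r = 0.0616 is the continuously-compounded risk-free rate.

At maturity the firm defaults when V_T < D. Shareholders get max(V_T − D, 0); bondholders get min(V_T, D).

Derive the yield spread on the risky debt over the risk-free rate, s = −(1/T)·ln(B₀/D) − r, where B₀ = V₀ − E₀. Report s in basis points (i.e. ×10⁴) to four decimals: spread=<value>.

spread=10.9092

d₁ = [ln(V₀/D) + (r + σ²/2)T] / (σ√T)
   = [ln(140.3957/87.1862) + (0.0616 + 0.5·0.1801²)·8.4480] / (0.1801·√8.4480)
   = [0.476419 + 0.657407] / 0.523469 = 2.165985
d₂ = d₁ − σ√T = 2.165985 − 0.523469 = 1.642517
N(d₁) = 0.984844,  N(d₂) = 0.949759,  e^(−rT) = 0.594285
E₀ = V₀·N(d₁) − D·e^(−rT)·N(d₂)
   = 140.3957·0.984844 − 87.1862·0.594285·0.949759 = 89.057601
B₀ = V₀ − E₀ = 140.3957 − 89.057601 = 51.338099
spread = −(1/T)·ln(B₀/D) − r = −(1/8.4480)·ln(51.338099/87.1862) − 0.0616 = 0.00109092
in basis points: 0.00109092 × 10⁴ = 10.9092 bp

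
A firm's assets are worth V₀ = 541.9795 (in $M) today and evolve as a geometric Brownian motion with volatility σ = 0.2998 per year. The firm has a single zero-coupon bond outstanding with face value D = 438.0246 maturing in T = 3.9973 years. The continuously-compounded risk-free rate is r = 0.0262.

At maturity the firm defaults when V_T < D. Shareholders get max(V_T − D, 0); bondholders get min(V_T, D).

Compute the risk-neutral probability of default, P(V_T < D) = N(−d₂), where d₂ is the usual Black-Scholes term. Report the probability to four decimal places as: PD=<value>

PD=0.4089

d₁ = [ln(V₀/D) + (r + σ²/2)T] / (σ√T)
   = [ln(541.9795/438.0246) + (0.0262 + 0.5·0.2998²)·3.9973] / (0.2998·√3.9973)
   = [0.212953 + 0.284368] / 0.599398 = 0.829702
d₂ = d₁ − σ√T = 0.829702 − 0.599398 = 0.230304
risk-neutral PD = N(−d₂) = N(-0.230304) = 0.408928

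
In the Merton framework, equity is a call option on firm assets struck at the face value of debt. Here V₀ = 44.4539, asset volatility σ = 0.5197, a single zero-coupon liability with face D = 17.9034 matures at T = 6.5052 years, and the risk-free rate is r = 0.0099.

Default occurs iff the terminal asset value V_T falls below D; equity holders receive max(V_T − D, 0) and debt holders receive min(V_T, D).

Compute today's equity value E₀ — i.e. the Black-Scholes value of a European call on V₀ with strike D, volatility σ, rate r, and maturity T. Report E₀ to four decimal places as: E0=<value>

E0=31.9722

d₁ = [ln(V₀/D) + (r + σ²/2)T] / (σ√T)
   = [ln(44.4539/17.9034) + (0.0099 + 0.5·0.5197²)·6.5052] / (0.5197·√6.5052)
   = [0.909462 + 0.942890] / 1.325510 = 1.397464
d₂ = d₁ − σ√T = 1.397464 − 1.325510 = 0.071953
N(d₁) = 0.918863,  N(d₂) = 0.528681,  e^(−rT) = 0.937628
E₀ = V₀·N(d₁) − D·e^(−rT)·N(d₂)
   = 44.4539·0.918863 − 17.9034·0.937628·0.528681 = 31.972218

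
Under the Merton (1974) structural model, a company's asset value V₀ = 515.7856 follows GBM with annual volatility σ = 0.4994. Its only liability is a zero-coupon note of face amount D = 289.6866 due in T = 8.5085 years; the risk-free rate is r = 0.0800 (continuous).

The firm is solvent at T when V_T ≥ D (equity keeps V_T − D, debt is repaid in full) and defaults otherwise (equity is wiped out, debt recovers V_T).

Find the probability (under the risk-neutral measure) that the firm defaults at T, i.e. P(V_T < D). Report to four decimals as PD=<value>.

d₁ = [ln(V₀/D) + (r + σ²/2)T] / (σ√T)
   = [ln(515.7856/289.6866) + (0.0800 + 0.5·0.4994²)·8.5085] / (0.4994·√8.5085)
   = [0.576892 + 1.741691] / 1.456717 = 1.591650
d₂ = d₁ − σ√T = 1.591650 − 1.456717 = 0.134934
risk-neutral PD = N(−d₂) = N(-0.134934) = 0.446332

PD=0.4463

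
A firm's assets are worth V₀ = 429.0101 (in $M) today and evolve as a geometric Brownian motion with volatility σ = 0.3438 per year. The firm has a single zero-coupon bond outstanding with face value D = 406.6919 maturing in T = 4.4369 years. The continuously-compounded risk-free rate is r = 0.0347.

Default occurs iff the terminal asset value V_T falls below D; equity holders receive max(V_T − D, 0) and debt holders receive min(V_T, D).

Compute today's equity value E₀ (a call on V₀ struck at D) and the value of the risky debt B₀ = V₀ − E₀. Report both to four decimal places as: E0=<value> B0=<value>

E0=154.3704 B0=274.6397

d₁ = [ln(V₀/D) + (r + σ²/2)T] / (σ√T)
   = [ln(429.0101/406.6919) + (0.0347 + 0.5·0.3438²)·4.4369] / (0.3438·√4.4369)
   = [0.053425 + 0.416178] / 0.724179 = 0.648462
d₂ = d₁ − σ√T = 0.648462 − 0.724179 = -0.075717
N(d₁) = 0.741657,  N(d₂) = 0.469822,  e^(−rT) = 0.857306
E₀ = V₀·N(d₁) − D·e^(−rT)·N(d₂)
   = 429.0101·0.741657 − 406.6919·0.857306·0.469822 = 154.370358
B₀ = V₀ − E₀ = 429.0101 − 154.370358 = 274.639742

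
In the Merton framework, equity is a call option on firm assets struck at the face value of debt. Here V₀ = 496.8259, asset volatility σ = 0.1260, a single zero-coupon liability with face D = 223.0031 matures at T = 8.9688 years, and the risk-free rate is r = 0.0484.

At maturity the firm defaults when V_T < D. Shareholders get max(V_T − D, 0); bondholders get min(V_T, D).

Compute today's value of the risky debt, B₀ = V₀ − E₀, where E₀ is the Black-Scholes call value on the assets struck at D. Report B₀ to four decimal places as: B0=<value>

d₁ = [ln(V₀/D) + (r + σ²/2)T] / (σ√T)
   = [ln(496.8259/223.0031) + (0.0484 + 0.5·0.1260²)·8.9688] / (0.1260·√8.9688)
   = [0.801054 + 0.505284] / 0.377344 = 3.461927
d₂ = d₁ − σ√T = 3.461927 − 0.377344 = 3.084583
N(d₁) = 0.999732,  N(d₂) = 0.998981,  e^(−rT) = 0.647854
E₀ = V₀·N(d₁) − D·e^(−rT)·N(d₂)
   = 496.8259·0.999732 − 223.0031·0.647854·0.998981 = 352.366466
B₀ = V₀ − E₀ = 496.8259 − 352.366466 = 144.459434

B0=144.4594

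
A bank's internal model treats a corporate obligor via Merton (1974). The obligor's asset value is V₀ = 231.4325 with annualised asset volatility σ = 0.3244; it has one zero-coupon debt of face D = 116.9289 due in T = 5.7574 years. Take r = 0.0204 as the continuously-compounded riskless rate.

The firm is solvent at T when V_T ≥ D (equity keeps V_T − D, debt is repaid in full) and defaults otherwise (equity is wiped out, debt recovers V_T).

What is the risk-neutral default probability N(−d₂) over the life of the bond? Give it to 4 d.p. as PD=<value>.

d₁ = [ln(V₀/D) + (r + σ²/2)T] / (σ√T)
   = [ln(231.4325/116.9289) + (0.0204 + 0.5·0.3244²)·5.7574] / (0.3244·√5.7574)
   = [0.682722 + 0.420392] / 0.778384 = 1.417185
d₂ = d₁ − σ√T = 1.417185 − 0.778384 = 0.638800
risk-neutral PD = N(−d₂) = N(-0.638800) = 0.261476

PD=0.2615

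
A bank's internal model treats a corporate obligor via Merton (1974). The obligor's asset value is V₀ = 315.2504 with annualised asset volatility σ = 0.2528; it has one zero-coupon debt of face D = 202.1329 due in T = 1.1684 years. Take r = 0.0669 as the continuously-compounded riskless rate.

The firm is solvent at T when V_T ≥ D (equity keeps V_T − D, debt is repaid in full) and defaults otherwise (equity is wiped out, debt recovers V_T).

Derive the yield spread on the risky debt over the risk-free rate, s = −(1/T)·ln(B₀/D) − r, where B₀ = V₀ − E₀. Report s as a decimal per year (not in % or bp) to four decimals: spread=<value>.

d₁ = [ln(V₀/D) + (r + σ²/2)T] / (σ√T)
   = [ln(315.2504/202.1329) + (0.0669 + 0.5·0.2528²)·1.1684] / (0.2528·√1.1684)
   = [0.444442 + 0.115501] / 0.273258 = 2.049136
d₂ = d₁ − σ√T = 2.049136 − 0.273258 = 1.775878
N(d₁) = 0.979776,  N(d₂) = 0.962123,  e^(−rT) = 0.924811
E₀ = V₀·N(d₁) − D·e^(−rT)·N(d₂)
   = 315.2504·0.979776 − 202.1329·0.924811·0.962123 = 129.020366
B₀ = V₀ − E₀ = 315.2504 − 129.020366 = 186.230034
spread = −(1/T)·ln(B₀/D) − r = −(1/1.1684)·ln(186.230034/202.1329) − 0.0669 = 0.00323245

spread=0.0032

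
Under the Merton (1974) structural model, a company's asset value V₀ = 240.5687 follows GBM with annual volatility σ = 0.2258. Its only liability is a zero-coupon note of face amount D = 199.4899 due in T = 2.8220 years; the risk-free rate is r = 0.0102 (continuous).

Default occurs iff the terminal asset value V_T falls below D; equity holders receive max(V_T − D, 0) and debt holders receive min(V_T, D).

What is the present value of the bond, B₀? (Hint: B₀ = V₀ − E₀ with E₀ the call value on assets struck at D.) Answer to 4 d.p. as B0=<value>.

B0=179.4537

d₁ = [ln(V₀/D) + (r + σ²/2)T] / (σ√T)
   = [ln(240.5687/199.4899) + (0.0102 + 0.5·0.2258²)·2.8220] / (0.2258·√2.8220)
   = [0.187242 + 0.100725] / 0.379317 = 0.759173
d₂ = d₁ − σ√T = 0.759173 − 0.379317 = 0.379856
N(d₁) = 0.776125,  N(d₂) = 0.647974,  e^(−rT) = 0.971626
E₀ = V₀·N(d₁) − D·e^(−rT)·N(d₂)
   = 240.5687·0.776125 − 199.4899·0.971626·0.647974 = 61.115018
B₀ = V₀ − E₀ = 240.5687 − 61.115018 = 179.453682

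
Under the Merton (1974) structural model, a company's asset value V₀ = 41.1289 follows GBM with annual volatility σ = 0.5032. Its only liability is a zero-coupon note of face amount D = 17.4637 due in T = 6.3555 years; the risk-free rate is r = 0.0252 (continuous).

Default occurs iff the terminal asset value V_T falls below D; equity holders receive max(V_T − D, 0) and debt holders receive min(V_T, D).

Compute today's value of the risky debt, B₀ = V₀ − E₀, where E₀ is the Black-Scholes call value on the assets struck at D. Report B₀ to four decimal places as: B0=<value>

B0=11.5341

d₁ = [ln(V₀/D) + (r + σ²/2)T] / (σ√T)
   = [ln(41.1289/17.4637) + (0.0252 + 0.5·0.5032²)·6.3555] / (0.5032·√6.3555)
   = [0.856587 + 0.964797] / 1.268573 = 1.435774
d₂ = d₁ − σ√T = 1.435774 − 1.268573 = 0.167201
N(d₁) = 0.924467,  N(d₂) = 0.566394,  e^(−rT) = 0.852009
E₀ = V₀·N(d₁) − D·e^(−rT)·N(d₂)
   = 41.1289·0.924467 − 17.4637·0.852009·0.566394 = 29.594794
B₀ = V₀ − E₀ = 41.1289 − 29.594794 = 11.534106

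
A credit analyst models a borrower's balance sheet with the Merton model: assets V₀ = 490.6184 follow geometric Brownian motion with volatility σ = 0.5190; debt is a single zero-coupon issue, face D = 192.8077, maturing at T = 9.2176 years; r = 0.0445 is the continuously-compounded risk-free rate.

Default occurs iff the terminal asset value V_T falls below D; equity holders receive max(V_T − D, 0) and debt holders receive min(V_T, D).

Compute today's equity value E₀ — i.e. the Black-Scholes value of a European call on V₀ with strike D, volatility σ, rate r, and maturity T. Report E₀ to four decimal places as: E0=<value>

E0=398.5952

d₁ = [ln(V₀/D) + (r + σ²/2)T] / (σ√T)
   = [ln(490.6184/192.8077) + (0.0445 + 0.5·0.5190²)·9.2176] / (0.5190·√9.2176)
   = [0.933973 + 1.651614] / 1.575710 = 1.640903
d₂ = d₁ − σ√T = 1.640903 − 1.575710 = 0.065193
N(d₁) = 0.949591,  N(d₂) = 0.525990,  e^(−rT) = 0.663529
E₀ = V₀·N(d₁) − D·e^(−rT)·N(d₂)
   = 490.6184·0.949591 − 192.8077·0.663529·0.525990 = 398.595238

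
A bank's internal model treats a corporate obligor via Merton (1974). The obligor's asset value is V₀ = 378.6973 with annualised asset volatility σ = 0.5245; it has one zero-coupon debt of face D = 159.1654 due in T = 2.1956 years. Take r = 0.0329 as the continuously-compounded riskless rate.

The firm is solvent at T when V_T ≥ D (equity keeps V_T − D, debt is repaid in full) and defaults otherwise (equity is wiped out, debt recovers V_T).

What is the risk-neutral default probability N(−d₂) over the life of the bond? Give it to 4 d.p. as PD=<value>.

d₁ = [ln(V₀/D) + (r + σ²/2)T] / (σ√T)
   = [ln(378.6973/159.1654) + (0.0329 + 0.5·0.5245²)·2.1956] / (0.5245·√2.1956)
   = [0.866793 + 0.374240] / 0.777181 = 1.596840
d₂ = d₁ − σ√T = 1.596840 − 0.777181 = 0.819659
risk-neutral PD = N(−d₂) = N(-0.819659) = 0.206205

PD=0.2062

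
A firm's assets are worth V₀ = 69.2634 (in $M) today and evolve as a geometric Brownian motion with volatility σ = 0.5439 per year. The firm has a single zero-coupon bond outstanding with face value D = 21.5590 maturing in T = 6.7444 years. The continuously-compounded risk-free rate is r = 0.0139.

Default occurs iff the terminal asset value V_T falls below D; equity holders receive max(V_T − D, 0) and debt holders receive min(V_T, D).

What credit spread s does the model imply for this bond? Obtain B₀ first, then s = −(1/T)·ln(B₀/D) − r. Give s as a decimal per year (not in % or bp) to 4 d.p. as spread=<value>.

spread=0.0392

d₁ = [ln(V₀/D) + (r + σ²/2)T] / (σ√T)
   = [ln(69.2634/21.5590) + (0.0139 + 0.5·0.5439²)·6.7444] / (0.5439·√6.7444)
   = [1.167123 + 1.091336] / 1.412507 = 1.598901
d₂ = d₁ − σ√T = 1.598901 − 1.412507 = 0.186393
N(d₁) = 0.945079,  N(d₂) = 0.573932,  e^(−rT) = 0.910513
E₀ = V₀·N(d₁) − D·e^(−rT)·N(d₂)
   = 69.2634·0.945079 − 21.5590·0.910513·0.573932 = 54.193224
B₀ = V₀ − E₀ = 69.2634 − 54.193224 = 15.070176
spread = −(1/T)·ln(B₀/D) − r = −(1/6.7444)·ln(15.070176/21.5590) − 0.0139 = 0.03919229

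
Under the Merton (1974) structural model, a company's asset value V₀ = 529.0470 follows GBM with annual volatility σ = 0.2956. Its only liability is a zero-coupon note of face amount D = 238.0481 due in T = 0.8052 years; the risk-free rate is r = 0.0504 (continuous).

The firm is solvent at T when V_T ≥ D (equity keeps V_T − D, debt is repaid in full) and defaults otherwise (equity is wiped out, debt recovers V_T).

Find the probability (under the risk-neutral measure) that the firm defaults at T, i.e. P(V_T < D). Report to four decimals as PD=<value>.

PD=0.0012

d₁ = [ln(V₀/D) + (r + σ²/2)T] / (σ√T)
   = [ln(529.0470/238.0481) + (0.0504 + 0.5·0.2956²)·0.8052] / (0.2956·√0.8052)
   = [0.798605 + 0.075761] / 0.265251 = 3.296376
d₂ = d₁ − σ√T = 3.296376 − 0.265251 = 3.031125
risk-neutral PD = N(−d₂) = N(-3.031125) = 0.001218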